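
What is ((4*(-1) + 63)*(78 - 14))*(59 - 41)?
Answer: 67968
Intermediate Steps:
((4*(-1) + 63)*(78 - 14))*(59 - 41) = ((-4 + 63)*64)*18 = (59*64)*18 = 3776*18 = 67968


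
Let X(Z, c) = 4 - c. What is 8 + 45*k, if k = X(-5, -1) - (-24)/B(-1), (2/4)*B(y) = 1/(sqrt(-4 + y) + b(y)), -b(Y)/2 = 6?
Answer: -6247 + 540*I*sqrt(5) ≈ -6247.0 + 1207.5*I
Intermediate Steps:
b(Y) = -12 (b(Y) = -2*6 = -12)
B(y) = 2/(-12 + sqrt(-4 + y)) (B(y) = 2/(sqrt(-4 + y) - 12) = 2/(-12 + sqrt(-4 + y)))
k = -139 + 12*I*sqrt(5) (k = (4 - 1*(-1)) - (-24)/(2/(-12 + sqrt(-4 - 1))) = (4 + 1) - (-24)/(2/(-12 + sqrt(-5))) = 5 - (-24)/(2/(-12 + I*sqrt(5))) = 5 - (-24)*(-6 + I*sqrt(5)/2) = 5 - (144 - 12*I*sqrt(5)) = 5 + (-144 + 12*I*sqrt(5)) = -139 + 12*I*sqrt(5) ≈ -139.0 + 26.833*I)
8 + 45*k = 8 + 45*(-139 + 12*I*sqrt(5)) = 8 + (-6255 + 540*I*sqrt(5)) = -6247 + 540*I*sqrt(5)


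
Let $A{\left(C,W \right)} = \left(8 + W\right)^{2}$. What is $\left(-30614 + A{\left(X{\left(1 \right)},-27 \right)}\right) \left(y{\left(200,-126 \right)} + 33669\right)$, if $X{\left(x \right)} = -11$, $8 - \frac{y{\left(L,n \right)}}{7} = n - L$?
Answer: $-1089319771$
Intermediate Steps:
$y{\left(L,n \right)} = 56 - 7 n + 7 L$ ($y{\left(L,n \right)} = 56 - 7 \left(n - L\right) = 56 + \left(- 7 n + 7 L\right) = 56 - 7 n + 7 L$)
$\left(-30614 + A{\left(X{\left(1 \right)},-27 \right)}\right) \left(y{\left(200,-126 \right)} + 33669\right) = \left(-30614 + \left(8 - 27\right)^{2}\right) \left(\left(56 - -882 + 7 \cdot 200\right) + 33669\right) = \left(-30614 + \left(-19\right)^{2}\right) \left(\left(56 + 882 + 1400\right) + 33669\right) = \left(-30614 + 361\right) \left(2338 + 33669\right) = \left(-30253\right) 36007 = -1089319771$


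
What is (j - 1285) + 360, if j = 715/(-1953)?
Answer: -1807240/1953 ≈ -925.37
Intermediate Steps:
j = -715/1953 (j = 715*(-1/1953) = -715/1953 ≈ -0.36610)
(j - 1285) + 360 = (-715/1953 - 1285) + 360 = -2510320/1953 + 360 = -1807240/1953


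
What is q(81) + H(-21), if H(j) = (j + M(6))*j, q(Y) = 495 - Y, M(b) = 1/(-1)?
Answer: 876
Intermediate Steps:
M(b) = -1
H(j) = j*(-1 + j) (H(j) = (j - 1)*j = (-1 + j)*j = j*(-1 + j))
q(81) + H(-21) = (495 - 1*81) - 21*(-1 - 21) = (495 - 81) - 21*(-22) = 414 + 462 = 876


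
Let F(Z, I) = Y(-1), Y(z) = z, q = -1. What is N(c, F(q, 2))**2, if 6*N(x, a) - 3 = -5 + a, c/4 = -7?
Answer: 1/4 ≈ 0.25000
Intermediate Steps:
c = -28 (c = 4*(-7) = -28)
F(Z, I) = -1
N(x, a) = -1/3 + a/6 (N(x, a) = 1/2 + (-5 + a)/6 = 1/2 + (-5/6 + a/6) = -1/3 + a/6)
N(c, F(q, 2))**2 = (-1/3 + (1/6)*(-1))**2 = (-1/3 - 1/6)**2 = (-1/2)**2 = 1/4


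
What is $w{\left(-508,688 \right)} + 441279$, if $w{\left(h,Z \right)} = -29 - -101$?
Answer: $441351$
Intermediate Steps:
$w{\left(h,Z \right)} = 72$ ($w{\left(h,Z \right)} = -29 + 101 = 72$)
$w{\left(-508,688 \right)} + 441279 = 72 + 441279 = 441351$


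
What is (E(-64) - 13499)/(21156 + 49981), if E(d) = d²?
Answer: -9403/71137 ≈ -0.13218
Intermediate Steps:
(E(-64) - 13499)/(21156 + 49981) = ((-64)² - 13499)/(21156 + 49981) = (4096 - 13499)/71137 = -9403*1/71137 = -9403/71137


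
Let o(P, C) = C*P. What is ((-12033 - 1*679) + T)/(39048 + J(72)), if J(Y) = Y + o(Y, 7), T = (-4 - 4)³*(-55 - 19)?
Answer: 1049/1651 ≈ 0.63537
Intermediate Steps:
T = 37888 (T = (-8)³*(-74) = -512*(-74) = 37888)
J(Y) = 8*Y (J(Y) = Y + 7*Y = 8*Y)
((-12033 - 1*679) + T)/(39048 + J(72)) = ((-12033 - 1*679) + 37888)/(39048 + 8*72) = ((-12033 - 679) + 37888)/(39048 + 576) = (-12712 + 37888)/39624 = 25176*(1/39624) = 1049/1651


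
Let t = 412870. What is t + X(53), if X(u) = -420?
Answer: 412450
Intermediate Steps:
t + X(53) = 412870 - 420 = 412450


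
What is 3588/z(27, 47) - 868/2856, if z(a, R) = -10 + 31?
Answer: 121775/714 ≈ 170.55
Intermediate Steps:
z(a, R) = 21
3588/z(27, 47) - 868/2856 = 3588/21 - 868/2856 = 3588*(1/21) - 868*1/2856 = 1196/7 - 31/102 = 121775/714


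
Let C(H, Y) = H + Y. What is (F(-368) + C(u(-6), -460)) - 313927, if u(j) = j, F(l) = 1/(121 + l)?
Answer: -77655072/247 ≈ -3.1439e+5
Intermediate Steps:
(F(-368) + C(u(-6), -460)) - 313927 = (1/(121 - 368) + (-6 - 460)) - 313927 = (1/(-247) - 466) - 313927 = (-1/247 - 466) - 313927 = -115103/247 - 313927 = -77655072/247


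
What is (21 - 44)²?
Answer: 529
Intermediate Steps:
(21 - 44)² = (-23)² = 529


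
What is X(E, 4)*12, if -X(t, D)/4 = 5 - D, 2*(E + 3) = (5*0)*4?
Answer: -48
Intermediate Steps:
E = -3 (E = -3 + ((5*0)*4)/2 = -3 + (0*4)/2 = -3 + (½)*0 = -3 + 0 = -3)
X(t, D) = -20 + 4*D (X(t, D) = -4*(5 - D) = -20 + 4*D)
X(E, 4)*12 = (-20 + 4*4)*12 = (-20 + 16)*12 = -4*12 = -48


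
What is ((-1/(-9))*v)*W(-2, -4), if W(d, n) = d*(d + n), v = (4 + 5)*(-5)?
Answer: -60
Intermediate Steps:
v = -45 (v = 9*(-5) = -45)
((-1/(-9))*v)*W(-2, -4) = (-1/(-9)*(-45))*(-2*(-2 - 4)) = (-1*(-⅑)*(-45))*(-2*(-6)) = ((⅑)*(-45))*12 = -5*12 = -60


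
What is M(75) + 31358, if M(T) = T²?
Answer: 36983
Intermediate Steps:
M(75) + 31358 = 75² + 31358 = 5625 + 31358 = 36983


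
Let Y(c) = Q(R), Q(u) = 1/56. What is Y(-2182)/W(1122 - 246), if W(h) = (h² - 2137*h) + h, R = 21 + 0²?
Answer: -1/61810560 ≈ -1.6178e-8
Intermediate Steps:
R = 21 (R = 21 + 0 = 21)
W(h) = h² - 2136*h
Q(u) = 1/56
Y(c) = 1/56
Y(-2182)/W(1122 - 246) = 1/(56*(((1122 - 246)*(-2136 + (1122 - 246))))) = 1/(56*((876*(-2136 + 876)))) = 1/(56*((876*(-1260)))) = (1/56)/(-1103760) = (1/56)*(-1/1103760) = -1/61810560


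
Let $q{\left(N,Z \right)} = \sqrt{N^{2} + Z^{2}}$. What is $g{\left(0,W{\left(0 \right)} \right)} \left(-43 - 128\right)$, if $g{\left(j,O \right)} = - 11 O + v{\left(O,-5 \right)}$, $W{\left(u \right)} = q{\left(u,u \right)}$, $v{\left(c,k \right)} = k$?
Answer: $855$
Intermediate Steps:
$W{\left(u \right)} = \sqrt{2} \sqrt{u^{2}}$ ($W{\left(u \right)} = \sqrt{u^{2} + u^{2}} = \sqrt{2 u^{2}} = \sqrt{2} \sqrt{u^{2}}$)
$g{\left(j,O \right)} = -5 - 11 O$ ($g{\left(j,O \right)} = - 11 O - 5 = -5 - 11 O$)
$g{\left(0,W{\left(0 \right)} \right)} \left(-43 - 128\right) = \left(-5 - 11 \sqrt{2} \sqrt{0^{2}}\right) \left(-43 - 128\right) = \left(-5 - 11 \sqrt{2} \sqrt{0}\right) \left(-171\right) = \left(-5 - 11 \sqrt{2} \cdot 0\right) \left(-171\right) = \left(-5 - 0\right) \left(-171\right) = \left(-5 + 0\right) \left(-171\right) = \left(-5\right) \left(-171\right) = 855$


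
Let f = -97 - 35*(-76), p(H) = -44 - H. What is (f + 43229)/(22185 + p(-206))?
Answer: 5088/2483 ≈ 2.0491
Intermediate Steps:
f = 2563 (f = -97 + 2660 = 2563)
(f + 43229)/(22185 + p(-206)) = (2563 + 43229)/(22185 + (-44 - 1*(-206))) = 45792/(22185 + (-44 + 206)) = 45792/(22185 + 162) = 45792/22347 = 45792*(1/22347) = 5088/2483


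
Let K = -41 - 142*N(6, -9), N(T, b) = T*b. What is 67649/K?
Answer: 67649/7627 ≈ 8.8697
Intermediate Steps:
K = 7627 (K = -41 - 852*(-9) = -41 - 142*(-54) = -41 + 7668 = 7627)
67649/K = 67649/7627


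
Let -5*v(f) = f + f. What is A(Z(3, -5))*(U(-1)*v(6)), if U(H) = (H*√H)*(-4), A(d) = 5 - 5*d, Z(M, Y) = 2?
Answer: 48*I ≈ 48.0*I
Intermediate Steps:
v(f) = -2*f/5 (v(f) = -(f + f)/5 = -2*f/5)
U(H) = -4*H^(3/2) (U(H) = H^(3/2)*(-4) = -4*H^(3/2))
A(Z(3, -5))*(U(-1)*v(6)) = (5 - 5*2)*((-(-4)*I)*(-⅖*6)) = (5 - 10)*(-(-4)*I*(-12/5)) = -5*4*I*(-12)/5 = -(-48)*I = 48*I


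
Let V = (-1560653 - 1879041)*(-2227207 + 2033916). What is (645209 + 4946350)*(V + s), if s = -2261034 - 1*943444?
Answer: 3717596583276174084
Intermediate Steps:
s = -3204478 (s = -2261034 - 943444 = -3204478)
V = 664861892954 (V = -3439694*(-193291) = 664861892954)
(645209 + 4946350)*(V + s) = (645209 + 4946350)*(664861892954 - 3204478) = 5591559*664858688476 = 3717596583276174084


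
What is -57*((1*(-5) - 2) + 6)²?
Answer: -57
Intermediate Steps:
-57*((1*(-5) - 2) + 6)² = -57*((-5 - 2) + 6)² = -57*(-7 + 6)² = -57*(-1)² = -57*1 = -57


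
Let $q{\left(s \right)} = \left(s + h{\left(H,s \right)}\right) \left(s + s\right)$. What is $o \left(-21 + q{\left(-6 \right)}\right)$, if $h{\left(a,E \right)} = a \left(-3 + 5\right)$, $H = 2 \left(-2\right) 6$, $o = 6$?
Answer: $3762$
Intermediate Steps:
$H = -24$ ($H = \left(-4\right) 6 = -24$)
$h{\left(a,E \right)} = 2 a$ ($h{\left(a,E \right)} = a 2 = 2 a$)
$q{\left(s \right)} = 2 s \left(-48 + s\right)$ ($q{\left(s \right)} = \left(s + 2 \left(-24\right)\right) \left(s + s\right) = \left(s - 48\right) 2 s = \left(-48 + s\right) 2 s = 2 s \left(-48 + s\right)$)
$o \left(-21 + q{\left(-6 \right)}\right) = 6 \left(-21 + 2 \left(-6\right) \left(-48 - 6\right)\right) = 6 \left(-21 + 2 \left(-6\right) \left(-54\right)\right) = 6 \left(-21 + 648\right) = 6 \cdot 627 = 3762$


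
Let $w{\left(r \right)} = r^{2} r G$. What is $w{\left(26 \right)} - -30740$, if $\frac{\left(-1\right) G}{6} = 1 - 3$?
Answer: $241652$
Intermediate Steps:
$G = 12$ ($G = - 6 \left(1 - 3\right) = \left(-6\right) \left(-2\right) = 12$)
$w{\left(r \right)} = 12 r^{3}$ ($w{\left(r \right)} = r^{2} r 12 = r^{3} \cdot 12 = 12 r^{3}$)
$w{\left(26 \right)} - -30740 = 12 \cdot 26^{3} - -30740 = 12 \cdot 17576 + 30740 = 210912 + 30740 = 241652$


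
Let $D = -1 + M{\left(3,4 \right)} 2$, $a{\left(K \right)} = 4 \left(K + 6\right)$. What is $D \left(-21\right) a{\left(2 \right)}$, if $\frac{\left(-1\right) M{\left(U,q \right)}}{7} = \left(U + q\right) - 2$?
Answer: $47712$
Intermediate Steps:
$a{\left(K \right)} = 24 + 4 K$ ($a{\left(K \right)} = 4 \left(6 + K\right) = 24 + 4 K$)
$M{\left(U,q \right)} = 14 - 7 U - 7 q$ ($M{\left(U,q \right)} = - 7 \left(\left(U + q\right) - 2\right) = - 7 \left(-2 + U + q\right) = 14 - 7 U - 7 q$)
$D = -71$ ($D = -1 + \left(14 - 21 - 28\right) 2 = -1 - 70 = -71$)
$D \left(-21\right) a{\left(2 \right)} = \left(-71\right) \left(-21\right) \left(24 + 4 \cdot 2\right) = 1491 \left(24 + 8\right) = 1491 \cdot 32 = 47712$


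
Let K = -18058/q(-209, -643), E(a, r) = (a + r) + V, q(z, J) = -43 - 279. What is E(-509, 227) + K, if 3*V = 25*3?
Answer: -32348/161 ≈ -200.92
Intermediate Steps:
V = 25 (V = (25*3)/3 = (⅓)*75 = 25)
q(z, J) = -322
E(a, r) = 25 + a + r (E(a, r) = (a + r) + 25 = 25 + a + r)
K = 9029/161 (K = -18058/(-322) = -18058*(-1/322) = 9029/161 ≈ 56.081)
E(-509, 227) + K = (25 - 509 + 227) + 9029/161 = -257 + 9029/161 = -32348/161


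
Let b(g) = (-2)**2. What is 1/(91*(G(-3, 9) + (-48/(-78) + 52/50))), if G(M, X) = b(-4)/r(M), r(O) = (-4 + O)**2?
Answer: 175/27662 ≈ 0.0063264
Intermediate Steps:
b(g) = 4
G(M, X) = 4/(-4 + M)**2 (G(M, X) = 4/((-4 + M)**2) = 4/(-4 + M)**2)
1/(91*(G(-3, 9) + (-48/(-78) + 52/50))) = 1/(91*(4/(-4 - 3)**2 + (-48/(-78) + 52/50))) = 1/(91*(4/(-7)**2 + (-48*(-1/78) + 52*(1/50)))) = 1/(91*(4*(1/49) + (8/13 + 26/25))) = 1/(91*(4/49 + 538/325)) = 1/(91*(27662/15925)) = 1/(27662/175) = 175/27662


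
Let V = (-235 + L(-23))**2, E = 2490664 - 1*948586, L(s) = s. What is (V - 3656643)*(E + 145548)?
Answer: -6058710662454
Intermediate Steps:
E = 1542078 (E = 2490664 - 948586 = 1542078)
V = 66564 (V = (-235 - 23)**2 = (-258)**2 = 66564)
(V - 3656643)*(E + 145548) = (66564 - 3656643)*(1542078 + 145548) = -3590079*1687626 = -6058710662454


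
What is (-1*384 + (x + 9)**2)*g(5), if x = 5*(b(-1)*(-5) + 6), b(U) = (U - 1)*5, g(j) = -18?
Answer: -1496466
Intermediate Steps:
b(U) = -5 + 5*U (b(U) = (-1 + U)*5 = -5 + 5*U)
x = 280 (x = 5*((-5 + 5*(-1))*(-5) + 6) = 5*((-5 - 5)*(-5) + 6) = 5*(-10*(-5) + 6) = 5*(50 + 6) = 5*56 = 280)
(-1*384 + (x + 9)**2)*g(5) = (-1*384 + (280 + 9)**2)*(-18) = (-384 + 289**2)*(-18) = (-384 + 83521)*(-18) = 83137*(-18) = -1496466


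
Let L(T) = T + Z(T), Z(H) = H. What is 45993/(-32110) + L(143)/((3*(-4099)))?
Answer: -574759381/394856670 ≈ -1.4556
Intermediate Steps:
L(T) = 2*T (L(T) = T + T = 2*T)
45993/(-32110) + L(143)/((3*(-4099))) = 45993/(-32110) + (2*143)/((3*(-4099))) = 45993*(-1/32110) + 286/(-12297) = -45993/32110 + 286*(-1/12297) = -45993/32110 - 286/12297 = -574759381/394856670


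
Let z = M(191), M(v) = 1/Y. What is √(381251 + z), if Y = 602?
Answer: √138166888006/602 ≈ 617.46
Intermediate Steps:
M(v) = 1/602
z = 1/602 ≈ 0.0016611
√(381251 + z) = √(381251 + 1/602) = √(229513103/602) = √138166888006/602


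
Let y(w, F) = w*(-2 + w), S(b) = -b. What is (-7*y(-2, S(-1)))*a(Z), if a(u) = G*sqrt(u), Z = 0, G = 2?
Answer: 0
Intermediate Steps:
a(u) = 2*sqrt(u)
(-7*y(-2, S(-1)))*a(Z) = (-(-14)*(-2 - 2))*(2*sqrt(0)) = (-(-14)*(-4))*(2*0) = -7*8*0 = -56*0 = 0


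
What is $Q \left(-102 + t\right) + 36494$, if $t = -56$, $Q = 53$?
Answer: $28120$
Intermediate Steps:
$Q \left(-102 + t\right) + 36494 = 53 \left(-102 - 56\right) + 36494 = 53 \left(-158\right) + 36494 = -8374 + 36494 = 28120$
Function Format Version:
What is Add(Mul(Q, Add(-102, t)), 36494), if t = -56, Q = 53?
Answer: 28120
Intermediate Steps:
Add(Mul(Q, Add(-102, t)), 36494) = Add(Mul(53, Add(-102, -56)), 36494) = Add(Mul(53, -158), 36494) = Add(-8374, 36494) = 28120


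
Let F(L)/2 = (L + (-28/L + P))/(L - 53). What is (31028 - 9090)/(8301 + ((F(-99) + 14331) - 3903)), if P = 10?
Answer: 165061512/140925779 ≈ 1.1713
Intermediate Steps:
F(L) = 2*(10 + L - 28/L)/(-53 + L) (F(L) = 2*((L + (-28/L + 10))/(L - 53)) = 2*((L + (10 - 28/L))/(-53 + L)) = 2*((10 + L - 28/L)/(-53 + L)) = 2*(10 + L - 28/L)/(-53 + L))
(31028 - 9090)/(8301 + ((F(-99) + 14331) - 3903)) = (31028 - 9090)/(8301 + ((2*(-28 + (-99)² + 10*(-99))/(-99*(-53 - 99)) + 14331) - 3903)) = 21938/(8301 + ((2*(-1/99)*(-28 + 9801 - 990)/(-152) + 14331) - 3903)) = 21938/(8301 + ((2*(-1/99)*(-1/152)*8783 + 14331) - 3903)) = 21938/(8301 + ((8783/7524 + 14331) - 3903)) = 21938/(8301 + (107835227/7524 - 3903)) = 21938/(8301 + 78469055/7524) = 21938/(140925779/7524) = 21938*(7524/140925779) = 165061512/140925779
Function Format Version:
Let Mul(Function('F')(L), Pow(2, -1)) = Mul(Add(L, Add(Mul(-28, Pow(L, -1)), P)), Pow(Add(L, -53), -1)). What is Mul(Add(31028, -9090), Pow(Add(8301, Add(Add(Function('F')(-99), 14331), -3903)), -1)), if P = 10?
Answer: Rational(165061512, 140925779) ≈ 1.1713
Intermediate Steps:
Function('F')(L) = Mul(2, Pow(Add(-53, L), -1), Add(10, L, Mul(-28, Pow(L, -1)))) (Function('F')(L) = Mul(2, Mul(Add(L, Add(Mul(-28, Pow(L, -1)), 10)), Pow(Add(L, -53), -1))) = Mul(2, Mul(Add(L, Add(10, Mul(-28, Pow(L, -1)))), Pow(Add(-53, L), -1))) = Mul(2, Mul(Add(10, L, Mul(-28, Pow(L, -1))), Pow(Add(-53, L), -1))) = Mul(2, Mul(Pow(Add(-53, L), -1), Add(10, L, Mul(-28, Pow(L, -1))))) = Mul(2, Pow(Add(-53, L), -1), Add(10, L, Mul(-28, Pow(L, -1)))))
Mul(Add(31028, -9090), Pow(Add(8301, Add(Add(Function('F')(-99), 14331), -3903)), -1)) = Mul(Add(31028, -9090), Pow(Add(8301, Add(Add(Mul(2, Pow(-99, -1), Pow(Add(-53, -99), -1), Add(-28, Pow(-99, 2), Mul(10, -99))), 14331), -3903)), -1)) = Mul(21938, Pow(Add(8301, Add(Add(Mul(2, Rational(-1, 99), Pow(-152, -1), Add(-28, 9801, -990)), 14331), -3903)), -1)) = Mul(21938, Pow(Add(8301, Add(Add(Mul(2, Rational(-1, 99), Rational(-1, 152), 8783), 14331), -3903)), -1)) = Mul(21938, Pow(Add(8301, Add(Add(Rational(8783, 7524), 14331), -3903)), -1)) = Mul(21938, Pow(Add(8301, Add(Rational(107835227, 7524), -3903)), -1)) = Mul(21938, Pow(Add(8301, Rational(78469055, 7524)), -1)) = Mul(21938, Pow(Rational(140925779, 7524), -1)) = Mul(21938, Rational(7524, 140925779)) = Rational(165061512, 140925779)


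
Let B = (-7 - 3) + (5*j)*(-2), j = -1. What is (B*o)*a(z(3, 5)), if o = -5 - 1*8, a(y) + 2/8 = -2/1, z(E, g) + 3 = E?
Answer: 0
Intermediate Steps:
z(E, g) = -3 + E
a(y) = -9/4 (a(y) = -¼ - 2/1 = -¼ - 2*1 = -¼ - 2 = -9/4)
o = -13 (o = -5 - 8 = -13)
B = 0 (B = (-7 - 3) + (5*(-1))*(-2) = -10 - 5*(-2) = -10 + 10 = 0)
(B*o)*a(z(3, 5)) = (0*(-13))*(-9/4) = 0*(-9/4) = 0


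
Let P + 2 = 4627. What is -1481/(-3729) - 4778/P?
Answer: -10967537/17246625 ≈ -0.63592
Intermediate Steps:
P = 4625 (P = -2 + 4627 = 4625)
-1481/(-3729) - 4778/P = -1481/(-3729) - 4778/4625 = -1481*(-1/3729) - 4778*1/4625 = 1481/3729 - 4778/4625 = -10967537/17246625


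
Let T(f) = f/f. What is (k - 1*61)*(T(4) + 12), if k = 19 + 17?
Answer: -325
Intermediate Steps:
T(f) = 1
k = 36
(k - 1*61)*(T(4) + 12) = (36 - 1*61)*(1 + 12) = (36 - 61)*13 = -25*13 = -325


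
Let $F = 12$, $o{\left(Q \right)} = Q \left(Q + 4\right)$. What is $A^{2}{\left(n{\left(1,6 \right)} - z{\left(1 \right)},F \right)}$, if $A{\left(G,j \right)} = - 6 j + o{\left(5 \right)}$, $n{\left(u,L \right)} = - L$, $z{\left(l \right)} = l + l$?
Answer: $729$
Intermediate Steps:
$o{\left(Q \right)} = Q \left(4 + Q\right)$
$z{\left(l \right)} = 2 l$
$A{\left(G,j \right)} = 45 - 6 j$ ($A{\left(G,j \right)} = - 6 j + 5 \left(4 + 5\right) = - 6 j + 5 \cdot 9 = - 6 j + 45 = 45 - 6 j$)
$A^{2}{\left(n{\left(1,6 \right)} - z{\left(1 \right)},F \right)} = \left(45 - 72\right)^{2} = \left(-27\right)^{2} = 729$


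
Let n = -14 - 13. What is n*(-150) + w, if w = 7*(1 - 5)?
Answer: 4022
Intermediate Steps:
w = -28 (w = 7*(-4) = -28)
n = -27
n*(-150) + w = -27*(-150) - 28 = 4050 - 28 = 4022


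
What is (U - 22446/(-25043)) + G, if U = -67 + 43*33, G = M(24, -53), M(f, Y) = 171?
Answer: 38162935/25043 ≈ 1523.9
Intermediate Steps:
G = 171
U = 1352 (U = -67 + 1419 = 1352)
(U - 22446/(-25043)) + G = (1352 - 22446/(-25043)) + 171 = (1352 - 22446*(-1/25043)) + 171 = (1352 + 22446/25043) + 171 = 33880582/25043 + 171 = 38162935/25043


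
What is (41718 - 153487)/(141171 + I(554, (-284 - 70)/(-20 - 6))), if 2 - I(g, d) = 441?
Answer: -111769/140732 ≈ -0.79420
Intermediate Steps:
I(g, d) = -439 (I(g, d) = 2 - 1*441 = 2 - 441 = -439)
(41718 - 153487)/(141171 + I(554, (-284 - 70)/(-20 - 6))) = (41718 - 153487)/(141171 - 439) = -111769/140732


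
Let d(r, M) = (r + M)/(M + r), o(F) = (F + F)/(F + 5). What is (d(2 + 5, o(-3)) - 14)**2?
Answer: 169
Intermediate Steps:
o(F) = 2*F/(5 + F) (o(F) = (2*F)/(5 + F) = 2*F/(5 + F))
d(r, M) = 1 (d(r, M) = (M + r)/(M + r) = 1)
(d(2 + 5, o(-3)) - 14)**2 = (1 - 14)**2 = (-13)**2 = 169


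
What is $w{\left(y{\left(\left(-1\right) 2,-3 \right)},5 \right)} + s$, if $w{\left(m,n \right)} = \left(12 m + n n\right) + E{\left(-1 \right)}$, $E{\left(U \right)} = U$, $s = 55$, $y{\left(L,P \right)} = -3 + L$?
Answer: $19$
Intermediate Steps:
$w{\left(m,n \right)} = -1 + n^{2} + 12 m$ ($w{\left(m,n \right)} = \left(12 m + n n\right) - 1 = \left(12 m + n^{2}\right) - 1 = \left(n^{2} + 12 m\right) - 1 = -1 + n^{2} + 12 m$)
$w{\left(y{\left(\left(-1\right) 2,-3 \right)},5 \right)} + s = \left(-1 + 5^{2} + 12 \left(-3 - 2\right)\right) + 55 = \left(-1 + 25 + 12 \left(-3 - 2\right)\right) + 55 = \left(-1 + 25 + 12 \left(-5\right)\right) + 55 = \left(-1 + 25 - 60\right) + 55 = -36 + 55 = 19$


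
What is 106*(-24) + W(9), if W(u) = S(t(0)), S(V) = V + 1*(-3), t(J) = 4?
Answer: -2543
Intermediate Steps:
S(V) = -3 + V (S(V) = V - 3 = -3 + V)
W(u) = 1 (W(u) = -3 + 4 = 1)
106*(-24) + W(9) = 106*(-24) + 1 = -2544 + 1 = -2543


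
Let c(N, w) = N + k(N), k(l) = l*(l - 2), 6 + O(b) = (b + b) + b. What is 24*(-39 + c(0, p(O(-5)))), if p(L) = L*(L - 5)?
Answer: -936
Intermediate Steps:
O(b) = -6 + 3*b (O(b) = -6 + ((b + b) + b) = -6 + (2*b + b) = -6 + 3*b)
p(L) = L*(-5 + L)
k(l) = l*(-2 + l)
c(N, w) = N + N*(-2 + N)
24*(-39 + c(0, p(O(-5)))) = 24*(-39 + 0*(-1 + 0)) = 24*(-39 + 0*(-1)) = 24*(-39 + 0) = 24*(-39) = -936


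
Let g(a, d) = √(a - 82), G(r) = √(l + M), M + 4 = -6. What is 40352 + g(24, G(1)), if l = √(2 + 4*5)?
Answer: 40352 + I*√58 ≈ 40352.0 + 7.6158*I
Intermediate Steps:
M = -10 (M = -4 - 6 = -10)
l = √22 (l = √(2 + 20) = √22 ≈ 4.6904)
G(r) = √(-10 + √22) (G(r) = √(√22 - 10) = √(-10 + √22))
g(a, d) = √(-82 + a)
40352 + g(24, G(1)) = 40352 + √(-82 + 24) = 40352 + √(-58) = 40352 + I*√58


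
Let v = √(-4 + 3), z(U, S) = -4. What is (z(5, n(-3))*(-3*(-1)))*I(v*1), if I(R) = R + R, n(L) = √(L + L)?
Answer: -24*I ≈ -24.0*I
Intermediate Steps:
n(L) = √2*√L (n(L) = √(2*L) = √2*√L)
v = I (v = √(-1) = I ≈ 1.0*I)
I(R) = 2*R
(z(5, n(-3))*(-3*(-1)))*I(v*1) = (-(-12)*(-1))*(2*(I*1)) = (-4*3)*(2*I) = -24*I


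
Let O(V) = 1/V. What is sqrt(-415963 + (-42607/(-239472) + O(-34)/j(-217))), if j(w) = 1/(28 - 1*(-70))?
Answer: I*sqrt(47874291370952591)/339252 ≈ 644.95*I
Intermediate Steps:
j(w) = 1/98 (j(w) = 1/(28 + 70) = 1/98)
sqrt(-415963 + (-42607/(-239472) + O(-34)/j(-217))) = sqrt(-415963 + (-42607/(-239472) + 1/((-34)*(1/98)))) = sqrt(-415963 + (-42607*(-1/239472) - 1/34*98)) = sqrt(-415963 + (42607/239472 - 49/17)) = sqrt(-415963 - 11009809/4071024) = sqrt(-1693406365921/4071024) = I*sqrt(47874291370952591)/339252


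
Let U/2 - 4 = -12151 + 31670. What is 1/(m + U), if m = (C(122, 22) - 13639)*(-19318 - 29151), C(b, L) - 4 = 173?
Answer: 1/652528724 ≈ 1.5325e-9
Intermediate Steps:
U = 39046 (U = 8 + 2*(-12151 + 31670) = 8 + 2*19519 = 8 + 39038 = 39046)
C(b, L) = 177 (C(b, L) = 4 + 173 = 177)
m = 652489678 (m = (177 - 13639)*(-19318 - 29151) = -13462*(-48469) = 652489678)
1/(m + U) = 1/(652489678 + 39046) = 1/652528724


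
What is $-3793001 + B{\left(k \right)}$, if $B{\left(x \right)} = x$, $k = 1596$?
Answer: $-3791405$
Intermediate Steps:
$-3793001 + B{\left(k \right)} = -3793001 + 1596 = -3791405$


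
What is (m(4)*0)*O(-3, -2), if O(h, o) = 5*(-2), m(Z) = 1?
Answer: 0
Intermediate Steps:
O(h, o) = -10
(m(4)*0)*O(-3, -2) = (1*0)*(-10) = 0*(-10) = 0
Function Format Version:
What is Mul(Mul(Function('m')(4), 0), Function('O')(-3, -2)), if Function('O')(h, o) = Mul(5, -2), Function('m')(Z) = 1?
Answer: 0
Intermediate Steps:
Function('O')(h, o) = -10
Mul(Mul(Function('m')(4), 0), Function('O')(-3, -2)) = Mul(Mul(1, 0), -10) = Mul(0, -10) = 0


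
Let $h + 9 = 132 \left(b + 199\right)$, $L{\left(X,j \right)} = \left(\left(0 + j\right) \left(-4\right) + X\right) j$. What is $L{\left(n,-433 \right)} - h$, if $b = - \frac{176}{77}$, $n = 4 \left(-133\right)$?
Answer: $- \frac{3818901}{7} \approx -5.4556 \cdot 10^{5}$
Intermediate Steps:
$n = -532$
$b = - \frac{16}{7}$ ($b = \left(-176\right) \frac{1}{77} = - \frac{16}{7} \approx -2.2857$)
$L{\left(X,j \right)} = j \left(X - 4 j\right)$ ($L{\left(X,j \right)} = \left(j \left(-4\right) + X\right) j = \left(- 4 j + X\right) j = \left(X - 4 j\right) j = j \left(X - 4 j\right)$)
$h = \frac{181701}{7}$ ($h = -9 + 132 \left(- \frac{16}{7} + 199\right) = -9 + 132 \cdot \frac{1377}{7} = -9 + \frac{181764}{7} = \frac{181701}{7} \approx 25957.0$)
$L{\left(n,-433 \right)} - h = - 433 \left(-532 - -1732\right) - \frac{181701}{7} = - 433 \left(-532 + 1732\right) - \frac{181701}{7} = \left(-433\right) 1200 - \frac{181701}{7} = -519600 - \frac{181701}{7} = - \frac{3818901}{7}$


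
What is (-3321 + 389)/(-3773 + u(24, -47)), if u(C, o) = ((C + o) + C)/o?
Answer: 34451/44333 ≈ 0.77710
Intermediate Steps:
u(C, o) = (o + 2*C)/o
(-3321 + 389)/(-3773 + u(24, -47)) = (-3321 + 389)/(-3773 + (-47 + 2*24)/(-47)) = -2932/(-3773 - (-47 + 48)/47) = -2932/(-3773 - 1/47*1) = -2932/(-3773 - 1/47) = -2932/(-177332/47) = -2932*(-47/177332) = 34451/44333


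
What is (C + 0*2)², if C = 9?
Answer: 81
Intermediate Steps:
(C + 0*2)² = (9 + 0*2)² = (9 + 0)² = 9² = 81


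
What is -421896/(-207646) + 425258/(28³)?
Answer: 24391145915/1139561248 ≈ 21.404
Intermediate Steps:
-421896/(-207646) + 425258/(28³) = -421896*(-1/207646) + 425258/21952 = 210948/103823 + 425258*(1/21952) = 210948/103823 + 212629/10976 = 24391145915/1139561248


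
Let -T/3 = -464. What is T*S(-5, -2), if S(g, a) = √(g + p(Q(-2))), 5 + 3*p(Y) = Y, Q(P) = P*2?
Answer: 2784*I*√2 ≈ 3937.2*I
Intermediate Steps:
Q(P) = 2*P
T = 1392 (T = -3*(-464) = 1392)
p(Y) = -5/3 + Y/3
S(g, a) = √(-3 + g) (S(g, a) = √(g + (-5/3 + (2*(-2))/3)) = √(g + (-5/3 + (⅓)*(-4))) = √(g + (-5/3 - 4/3)) = √(g - 3) = √(-3 + g))
T*S(-5, -2) = 1392*√(-3 - 5) = 1392*√(-8) = 1392*(2*I*√2) = 2784*I*√2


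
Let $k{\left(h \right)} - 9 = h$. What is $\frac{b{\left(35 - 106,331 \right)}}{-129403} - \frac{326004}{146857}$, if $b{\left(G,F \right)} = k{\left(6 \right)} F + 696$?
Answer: $- \frac{43017253089}{19003736371} \approx -2.2636$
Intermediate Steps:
$k{\left(h \right)} = 9 + h$
$b{\left(G,F \right)} = 696 + 15 F$ ($b{\left(G,F \right)} = \left(9 + 6\right) F + 696 = 15 F + 696 = 696 + 15 F$)
$\frac{b{\left(35 - 106,331 \right)}}{-129403} - \frac{326004}{146857} = \frac{696 + 15 \cdot 331}{-129403} - \frac{326004}{146857} = \left(696 + 4965\right) \left(- \frac{1}{129403}\right) - \frac{326004}{146857} = 5661 \left(- \frac{1}{129403}\right) - \frac{326004}{146857} = - \frac{5661}{129403} - \frac{326004}{146857} = - \frac{43017253089}{19003736371}$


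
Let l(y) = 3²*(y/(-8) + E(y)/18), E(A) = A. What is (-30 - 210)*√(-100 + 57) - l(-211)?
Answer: -1055/8 - 240*I*√43 ≈ -131.88 - 1573.8*I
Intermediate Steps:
l(y) = -5*y/8 (l(y) = 3²*(y/(-8) + y/18) = 9*(y*(-⅛) + y*(1/18)) = 9*(-y/8 + y/18) = 9*(-5*y/72) = -5*y/8)
(-30 - 210)*√(-100 + 57) - l(-211) = (-30 - 210)*√(-100 + 57) - (-5)*(-211)/8 = -240*I*√43 - 1*1055/8 = -240*I*√43 - 1055/8 = -1055/8 - 240*I*√43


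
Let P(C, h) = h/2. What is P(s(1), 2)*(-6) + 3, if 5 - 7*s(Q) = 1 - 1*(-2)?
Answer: -3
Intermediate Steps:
s(Q) = 2/7 (s(Q) = 5/7 - (1 - 1*(-2))/7 = 5/7 - (1 + 2)/7 = 5/7 - ⅐*3 = 5/7 - 3/7 = 2/7)
P(C, h) = h/2 (P(C, h) = h*(½) = h/2)
P(s(1), 2)*(-6) + 3 = ((½)*2)*(-6) + 3 = 1*(-6) + 3 = -6 + 3 = -3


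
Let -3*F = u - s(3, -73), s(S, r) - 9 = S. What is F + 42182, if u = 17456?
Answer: 109102/3 ≈ 36367.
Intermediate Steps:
s(S, r) = 9 + S
F = -17444/3 (F = -(17456 - (9 + 3))/3 = -(17456 - 1*12)/3 = -(17456 - 12)/3 = -⅓*17444 = -17444/3 ≈ -5814.7)
F + 42182 = -17444/3 + 42182 = 109102/3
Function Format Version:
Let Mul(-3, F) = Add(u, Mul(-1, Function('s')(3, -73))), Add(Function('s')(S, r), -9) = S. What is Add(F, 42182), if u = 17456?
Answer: Rational(109102, 3) ≈ 36367.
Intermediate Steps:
Function('s')(S, r) = Add(9, S)
F = Rational(-17444, 3) (F = Mul(Rational(-1, 3), Add(17456, Mul(-1, Add(9, 3)))) = Mul(Rational(-1, 3), Add(17456, Mul(-1, 12))) = Mul(Rational(-1, 3), Add(17456, -12)) = Mul(Rational(-1, 3), 17444) = Rational(-17444, 3) ≈ -5814.7)
Add(F, 42182) = Add(Rational(-17444, 3), 42182) = Rational(109102, 3)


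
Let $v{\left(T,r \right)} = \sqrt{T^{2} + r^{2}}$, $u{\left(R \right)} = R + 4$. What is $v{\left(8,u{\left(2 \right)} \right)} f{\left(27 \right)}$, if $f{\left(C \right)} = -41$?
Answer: $-410$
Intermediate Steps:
$u{\left(R \right)} = 4 + R$
$v{\left(8,u{\left(2 \right)} \right)} f{\left(27 \right)} = \sqrt{8^{2} + \left(4 + 2\right)^{2}} \left(-41\right) = \sqrt{64 + 6^{2}} \left(-41\right) = \sqrt{64 + 36} \left(-41\right) = \sqrt{100} \left(-41\right) = 10 \left(-41\right) = -410$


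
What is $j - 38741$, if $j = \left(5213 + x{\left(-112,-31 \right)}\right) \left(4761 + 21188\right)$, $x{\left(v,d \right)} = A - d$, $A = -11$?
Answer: $135752376$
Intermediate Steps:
$x{\left(v,d \right)} = -11 - d$
$j = 135791117$ ($j = \left(5213 - -20\right) \left(4761 + 21188\right) = \left(5213 + \left(-11 + 31\right)\right) 25949 = \left(5213 + 20\right) 25949 = 5233 \cdot 25949 = 135791117$)
$j - 38741 = 135791117 - 38741 = 135752376$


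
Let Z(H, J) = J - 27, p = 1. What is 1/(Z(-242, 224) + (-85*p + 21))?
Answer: 1/133 ≈ 0.0075188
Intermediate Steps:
Z(H, J) = -27 + J
1/(Z(-242, 224) + (-85*p + 21)) = 1/((-27 + 224) + (-85*1 + 21)) = 1/(197 + (-85 + 21)) = 1/(197 - 64) = 1/133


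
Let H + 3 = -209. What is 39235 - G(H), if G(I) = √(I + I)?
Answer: 39235 - 2*I*√106 ≈ 39235.0 - 20.591*I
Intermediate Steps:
H = -212 (H = -3 - 209 = -212)
G(I) = √2*√I (G(I) = √(2*I) = √2*√I)
39235 - G(H) = 39235 - √2*√(-212) = 39235 - √2*2*I*√53 = 39235 - 2*I*√106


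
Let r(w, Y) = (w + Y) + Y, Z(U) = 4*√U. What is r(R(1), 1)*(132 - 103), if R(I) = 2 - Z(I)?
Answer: 0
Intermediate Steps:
R(I) = 2 - 4*√I
r(w, Y) = w + 2*Y (r(w, Y) = (Y + w) + Y = w + 2*Y)
r(R(1), 1)*(132 - 103) = ((2 - 4*√1) + 2*1)*(132 - 103) = ((2 - 4*1) + 2)*29 = ((2 - 4) + 2)*29 = (-2 + 2)*29 = 0*29 = 0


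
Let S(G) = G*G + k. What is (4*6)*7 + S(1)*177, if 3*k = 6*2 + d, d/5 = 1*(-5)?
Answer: -422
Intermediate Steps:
d = -25 (d = 5*(1*(-5)) = 5*(-5) = -25)
k = -13/3 (k = (6*2 - 25)/3 = (12 - 25)/3 = (⅓)*(-13) = -13/3 ≈ -4.3333)
S(G) = -13/3 + G² (S(G) = G*G - 13/3 = G² - 13/3 = -13/3 + G²)
(4*6)*7 + S(1)*177 = (4*6)*7 + (-13/3 + 1²)*177 = 24*7 + (-13/3 + 1)*177 = 168 - 10/3*177 = 168 - 590 = -422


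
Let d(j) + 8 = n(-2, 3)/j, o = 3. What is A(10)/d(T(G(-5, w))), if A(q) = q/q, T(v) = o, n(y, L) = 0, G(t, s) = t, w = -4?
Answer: -⅛ ≈ -0.12500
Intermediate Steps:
T(v) = 3
d(j) = -8 (d(j) = -8 + 0/j = -8 + 0 = -8)
A(q) = 1
A(10)/d(T(G(-5, w))) = 1/(-8) = 1*(-⅛) = -⅛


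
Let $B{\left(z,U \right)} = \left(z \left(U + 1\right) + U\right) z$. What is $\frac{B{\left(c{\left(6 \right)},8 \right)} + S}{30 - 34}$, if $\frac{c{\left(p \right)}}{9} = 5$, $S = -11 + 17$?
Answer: $- \frac{18591}{4} \approx -4647.8$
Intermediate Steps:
$S = 6$
$c{\left(p \right)} = 45$ ($c{\left(p \right)} = 9 \cdot 5 = 45$)
$B{\left(z,U \right)} = z \left(U + z \left(1 + U\right)\right)$ ($B{\left(z,U \right)} = \left(z \left(1 + U\right) + U\right) z = \left(U + z \left(1 + U\right)\right) z = z \left(U + z \left(1 + U\right)\right)$)
$\frac{B{\left(c{\left(6 \right)},8 \right)} + S}{30 - 34} = \frac{45 \left(8 + 45 + 8 \cdot 45\right) + 6}{30 - 34} = \frac{45 \left(8 + 45 + 360\right) + 6}{-4} = - \frac{45 \cdot 413 + 6}{4} = - \frac{18585 + 6}{4} = \left(- \frac{1}{4}\right) 18591 = - \frac{18591}{4}$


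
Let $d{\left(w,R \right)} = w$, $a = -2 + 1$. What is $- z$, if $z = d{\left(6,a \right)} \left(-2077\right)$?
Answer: $12462$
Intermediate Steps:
$a = -1$
$z = -12462$ ($z = 6 \left(-2077\right) = -12462$)
$- z = \left(-1\right) \left(-12462\right) = 12462$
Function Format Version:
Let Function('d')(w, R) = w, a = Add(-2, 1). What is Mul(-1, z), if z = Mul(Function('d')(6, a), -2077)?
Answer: 12462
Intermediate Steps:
a = -1
z = -12462 (z = Mul(6, -2077) = -12462)
Mul(-1, z) = Mul(-1, -12462) = 12462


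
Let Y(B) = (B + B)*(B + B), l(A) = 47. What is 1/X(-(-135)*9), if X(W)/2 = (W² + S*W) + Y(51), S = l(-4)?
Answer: 1/3087468 ≈ 3.2389e-7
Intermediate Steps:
Y(B) = 4*B² (Y(B) = (2*B)*(2*B) = 4*B²)
S = 47
X(W) = 20808 + 2*W² + 94*W (X(W) = 2*((W² + 47*W) + 4*51²) = 2*((W² + 47*W) + 4*2601) = 2*((W² + 47*W) + 10404) = 2*(10404 + W² + 47*W) = 20808 + 2*W² + 94*W)
1/X(-(-135)*9) = 1/(20808 + 2*(-(-135)*9)² + 94*(-(-135)*9)) = 1/(20808 + 2*(-45*(-27))² + 94*(-45*(-27))) = 1/(20808 + 2*1215² + 94*1215) = 1/(20808 + 2*1476225 + 114210) = 1/(20808 + 2952450 + 114210) = 1/3087468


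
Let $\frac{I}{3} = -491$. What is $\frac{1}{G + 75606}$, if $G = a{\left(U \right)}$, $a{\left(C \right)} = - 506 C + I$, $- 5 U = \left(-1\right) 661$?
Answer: $\frac{5}{36199} \approx 0.00013813$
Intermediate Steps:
$I = -1473$ ($I = 3 \left(-491\right) = -1473$)
$U = \frac{661}{5}$ ($U = - \frac{\left(-1\right) 661}{5} = \left(- \frac{1}{5}\right) \left(-661\right) = \frac{661}{5} \approx 132.2$)
$a{\left(C \right)} = -1473 - 506 C$ ($a{\left(C \right)} = - 506 C - 1473 = -1473 - 506 C$)
$G = - \frac{341831}{5}$ ($G = -1473 - \frac{334466}{5} = - \frac{341831}{5} \approx -68366.0$)
$\frac{1}{G + 75606} = \frac{1}{- \frac{341831}{5} + 75606} = \frac{1}{\frac{36199}{5}} = \frac{5}{36199}$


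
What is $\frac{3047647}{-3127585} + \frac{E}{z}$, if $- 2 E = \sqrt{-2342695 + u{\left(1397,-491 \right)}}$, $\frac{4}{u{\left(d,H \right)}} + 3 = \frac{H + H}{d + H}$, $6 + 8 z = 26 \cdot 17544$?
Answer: $- \frac{3047647}{3127585} - \frac{2 i \sqrt{80178769897}}{42192765} \approx -0.97444 - 0.013422 i$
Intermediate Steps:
$z = \frac{228069}{4}$ ($z = - \frac{3}{4} + \frac{26 \cdot 17544}{8} = - \frac{3}{4} + \frac{1}{8} \cdot 456144 = - \frac{3}{4} + 57018 = \frac{228069}{4} \approx 57017.0$)
$u{\left(d,H \right)} = \frac{4}{-3 + \frac{2 H}{H + d}}$ ($u{\left(d,H \right)} = \frac{4}{-3 + \frac{H + H}{d + H}} = \frac{4}{-3 + \frac{2 H}{H + d}}$)
$E = - \frac{i \sqrt{80178769897}}{370}$ ($E = - \frac{\sqrt{-2342695 + \frac{4 \left(\left(-1\right) \left(-491\right) - 1397\right)}{-491 + 3 \cdot 1397}}}{2} = - \frac{\sqrt{-2342695 + \frac{4 \left(491 - 1397\right)}{-491 + 4191}}}{2} = - \frac{\sqrt{-2342695 + 4 \cdot \frac{1}{3700} \left(-906\right)}}{2} = - \frac{\sqrt{-2342695 - \frac{906}{925}}}{2} = - \frac{\sqrt{- \frac{2166993781}{925}}}{2} = - \frac{\frac{1}{185} i \sqrt{80178769897}}{2} = - \frac{i \sqrt{80178769897}}{370} \approx - 765.29 i$)
$\frac{3047647}{-3127585} + \frac{E}{z} = \frac{3047647}{-3127585} + \frac{\left(- \frac{1}{370}\right) i \sqrt{80178769897}}{\frac{228069}{4}} = 3047647 \left(- \frac{1}{3127585}\right) + - \frac{i \sqrt{80178769897}}{370} \cdot \frac{4}{228069} = - \frac{3047647}{3127585} - \frac{2 i \sqrt{80178769897}}{42192765}$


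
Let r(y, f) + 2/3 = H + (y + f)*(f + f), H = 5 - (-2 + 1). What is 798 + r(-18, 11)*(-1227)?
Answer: 183212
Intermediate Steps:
H = 6 (H = 5 - 1*(-1) = 5 + 1 = 6)
r(y, f) = 16/3 + 2*f*(f + y) (r(y, f) = -⅔ + (6 + (y + f)*(f + f)) = -⅔ + (6 + (f + y)*(2*f)) = -⅔ + (6 + 2*f*(f + y)) = 16/3 + 2*f*(f + y))
798 + r(-18, 11)*(-1227) = 798 + (16/3 + 2*11² + 2*11*(-18))*(-1227) = 798 + (16/3 + 2*121 - 396)*(-1227) = 798 + (16/3 + 242 - 396)*(-1227) = 798 - 446/3*(-1227) = 798 + 182414 = 183212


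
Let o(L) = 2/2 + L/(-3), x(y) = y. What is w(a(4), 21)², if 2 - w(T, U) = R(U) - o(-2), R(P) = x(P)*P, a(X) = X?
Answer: 1721344/9 ≈ 1.9126e+5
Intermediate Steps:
o(L) = 1 - L/3 (o(L) = 2*(½) + L*(-⅓) = 1 - L/3)
R(P) = P² (R(P) = P*P = P²)
w(T, U) = 11/3 - U² (w(T, U) = 2 - (U² - (1 - ⅓*(-2))) = 2 - (U² - (1 + ⅔)) = 2 - (U² - 1*5/3) = 2 - (U² - 5/3) = 2 - (-5/3 + U²) = 2 + (5/3 - U²) = 11/3 - U²)
w(a(4), 21)² = (11/3 - 1*21²)² = (11/3 - 1*441)² = (11/3 - 441)² = (-1312/3)² = 1721344/9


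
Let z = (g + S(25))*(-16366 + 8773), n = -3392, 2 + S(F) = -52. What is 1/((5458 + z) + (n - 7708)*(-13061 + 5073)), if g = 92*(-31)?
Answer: 1/110737516 ≈ 9.0304e-9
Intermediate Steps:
S(F) = -54 (S(F) = -2 - 52 = -54)
g = -2852
z = 22065258 (z = (-2852 - 54)*(-16366 + 8773) = -2906*(-7593) = 22065258)
1/((5458 + z) + (n - 7708)*(-13061 + 5073)) = 1/((5458 + 22065258) + (-3392 - 7708)*(-13061 + 5073)) = 1/(22070716 - 11100*(-7988)) = 1/(22070716 + 88666800) = 1/110737516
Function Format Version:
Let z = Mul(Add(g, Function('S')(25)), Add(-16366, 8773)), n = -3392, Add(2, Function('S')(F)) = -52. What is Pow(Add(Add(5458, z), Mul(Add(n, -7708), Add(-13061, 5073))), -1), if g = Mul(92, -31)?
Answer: Rational(1, 110737516) ≈ 9.0304e-9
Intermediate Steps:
Function('S')(F) = -54 (Function('S')(F) = Add(-2, -52) = -54)
g = -2852
z = 22065258 (z = Mul(Add(-2852, -54), Add(-16366, 8773)) = Mul(-2906, -7593) = 22065258)
Pow(Add(Add(5458, z), Mul(Add(n, -7708), Add(-13061, 5073))), -1) = Pow(Add(Add(5458, 22065258), Mul(Add(-3392, -7708), Add(-13061, 5073))), -1) = Pow(Add(22070716, Mul(-11100, -7988)), -1) = Pow(Add(22070716, 88666800), -1) = Pow(110737516, -1) = Rational(1, 110737516)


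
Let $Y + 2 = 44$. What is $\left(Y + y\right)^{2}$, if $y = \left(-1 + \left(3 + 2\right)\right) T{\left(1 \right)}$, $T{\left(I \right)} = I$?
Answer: $2116$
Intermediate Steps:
$Y = 42$ ($Y = -2 + 44 = 42$)
$y = 4$ ($y = \left(-1 + \left(3 + 2\right)\right) 1 = \left(-1 + 5\right) 1 = 4 \cdot 1 = 4$)
$\left(Y + y\right)^{2} = \left(42 + 4\right)^{2} = 46^{2} = 2116$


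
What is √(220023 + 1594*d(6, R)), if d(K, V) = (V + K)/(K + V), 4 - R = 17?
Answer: √221617 ≈ 470.76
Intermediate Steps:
R = -13 (R = 4 - 1*17 = 4 - 17 = -13)
d(K, V) = 1 (d(K, V) = (K + V)/(K + V) = 1)
√(220023 + 1594*d(6, R)) = √(220023 + 1594*1) = √(220023 + 1594) = √221617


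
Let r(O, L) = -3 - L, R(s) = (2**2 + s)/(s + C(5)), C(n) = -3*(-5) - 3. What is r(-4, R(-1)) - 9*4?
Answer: -432/11 ≈ -39.273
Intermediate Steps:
C(n) = 12 (C(n) = 15 - 3 = 12)
R(s) = (4 + s)/(12 + s) (R(s) = (2**2 + s)/(s + 12) = (4 + s)/(12 + s))
r(-4, R(-1)) - 9*4 = (-3 - (4 - 1)/(12 - 1)) - 9*4 = (-3 - 3/11) - 36 = -36/11 - 36 = -432/11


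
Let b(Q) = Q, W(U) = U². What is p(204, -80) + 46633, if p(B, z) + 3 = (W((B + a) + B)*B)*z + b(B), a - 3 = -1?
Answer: -2743345166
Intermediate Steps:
a = 2 (a = 3 - 1 = 2)
p(B, z) = -3 + B + B*z*(2 + 2*B)² (p(B, z) = -3 + ((((B + 2) + B)²*B)*z + B) = -3 + ((((2 + B) + B)²*B)*z + B) = -3 + (((2 + 2*B)²*B)*z + B) = -3 + ((B*(2 + 2*B)²)*z + B) = -3 + (B*z*(2 + 2*B)² + B) = -3 + (B + B*z*(2 + 2*B)²) = -3 + B + B*z*(2 + 2*B)²)
p(204, -80) + 46633 = (-3 + 204 + 4*204*(-80)*(1 + 204)²) + 46633 = (-3 + 204 + 4*204*(-80)*205²) + 46633 = (-3 + 204 + 4*204*(-80)*42025) + 46633 = (-3 + 204 - 2743392000) + 46633 = -2743391799 + 46633 = -2743345166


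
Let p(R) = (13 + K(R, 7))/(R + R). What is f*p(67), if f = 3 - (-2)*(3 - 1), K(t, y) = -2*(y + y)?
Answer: -105/134 ≈ -0.78358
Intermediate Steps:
K(t, y) = -4*y
p(R) = -15/(2*R) (p(R) = (13 - 4*7)/(R + R) = (13 - 28)/((2*R)) = -15/(2*R))
f = 7 (f = 3 - (-2)*2 = 3 - 1*(-4) = 3 + 4 = 7)
f*p(67) = 7*(-15/2/67) = 7*(-15/2*1/67) = 7*(-15/134) = -105/134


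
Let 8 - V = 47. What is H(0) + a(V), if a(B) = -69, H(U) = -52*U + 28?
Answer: -41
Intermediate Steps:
V = -39 (V = 8 - 1*47 = 8 - 47 = -39)
H(U) = 28 - 52*U
H(0) + a(V) = (28 - 52*0) - 69 = (28 + 0) - 69 = 28 - 69 = -41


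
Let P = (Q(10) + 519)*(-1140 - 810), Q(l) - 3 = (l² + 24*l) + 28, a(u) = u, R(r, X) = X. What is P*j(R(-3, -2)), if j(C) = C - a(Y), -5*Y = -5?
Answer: 5206500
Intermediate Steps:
Y = 1 (Y = -⅕*(-5) = 1)
j(C) = -1 + C (j(C) = C - 1*1 = C - 1 = -1 + C)
Q(l) = 31 + l² + 24*l (Q(l) = 3 + ((l² + 24*l) + 28) = 3 + (28 + l² + 24*l) = 31 + l² + 24*l)
P = -1735500 (P = ((31 + 10² + 24*10) + 519)*(-1140 - 810) = ((31 + 100 + 240) + 519)*(-1950) = (371 + 519)*(-1950) = 890*(-1950) = -1735500)
P*j(R(-3, -2)) = -1735500*(-1 - 2) = -1735500*(-3) = 5206500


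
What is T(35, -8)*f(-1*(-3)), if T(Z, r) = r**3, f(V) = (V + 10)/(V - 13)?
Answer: 3328/5 ≈ 665.60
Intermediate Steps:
f(V) = (10 + V)/(-13 + V)
T(35, -8)*f(-1*(-3)) = (-8)**3*((10 - 1*(-3))/(-13 - 1*(-3))) = -512*(10 + 3)/(-13 + 3) = -512*13/(-10) = -(-256)*13/5 = -512*(-13/10) = 3328/5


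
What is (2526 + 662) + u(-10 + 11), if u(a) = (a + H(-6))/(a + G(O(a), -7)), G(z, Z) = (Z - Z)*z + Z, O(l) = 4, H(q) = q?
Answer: 19133/6 ≈ 3188.8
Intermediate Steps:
G(z, Z) = Z (G(z, Z) = 0*z + Z = 0 + Z = Z)
u(a) = (-6 + a)/(-7 + a) (u(a) = (a - 6)/(a - 7) = (-6 + a)/(-7 + a))
(2526 + 662) + u(-10 + 11) = (2526 + 662) + (-6 + (-10 + 11))/(-7 + (-10 + 11)) = 3188 + (-6 + 1)/(-7 + 1) = 3188 - 5/(-6) = 3188 - ⅙*(-5) = 3188 + ⅚ = 19133/6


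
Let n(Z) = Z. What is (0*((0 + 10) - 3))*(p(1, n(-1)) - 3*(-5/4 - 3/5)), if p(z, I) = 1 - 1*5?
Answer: 0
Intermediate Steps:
p(z, I) = -4 (p(z, I) = 1 - 5 = -4)
(0*((0 + 10) - 3))*(p(1, n(-1)) - 3*(-5/4 - 3/5)) = (0*((0 + 10) - 3))*(-4 - 3*(-5/4 - 3/5)) = (0*(10 - 3))*(-4 - 3*(-5*¼ - 3*⅕)) = (0*7)*(-4 - 3*(-5/4 - ⅗)) = 0*(-4 - 3*(-37/20)) = 0*(-4 + 111/20) = 0*(31/20) = 0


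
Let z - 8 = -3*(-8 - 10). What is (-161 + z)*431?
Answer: -42669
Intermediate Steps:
z = 62 (z = 8 - 3*(-8 - 10) = 8 - 3*(-18) = 8 + 54 = 62)
(-161 + z)*431 = (-161 + 62)*431 = -99*431 = -42669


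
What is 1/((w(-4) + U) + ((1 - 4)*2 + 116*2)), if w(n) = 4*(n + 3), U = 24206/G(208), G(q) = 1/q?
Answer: 1/5035070 ≈ 1.9861e-7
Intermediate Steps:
U = 5034848 (U = 24206/(1/208) = 24206*208 = 5034848)
w(n) = 12 + 4*n (w(n) = 4*(3 + n) = 12 + 4*n)
1/((w(-4) + U) + ((1 - 4)*2 + 116*2)) = 1/(((12 + 4*(-4)) + 5034848) + ((1 - 4)*2 + 116*2)) = 1/(((12 - 16) + 5034848) + (-3*2 + 232)) = 1/((-4 + 5034848) + (-6 + 232)) = 1/(5034844 + 226) = 1/5035070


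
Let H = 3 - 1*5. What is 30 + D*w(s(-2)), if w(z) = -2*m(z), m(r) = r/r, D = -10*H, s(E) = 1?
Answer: -10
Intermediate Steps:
H = -2 (H = 3 - 5 = -2)
D = 20 (D = -10*(-2) = 20)
m(r) = 1
w(z) = -2 (w(z) = -2*1 = -2)
30 + D*w(s(-2)) = 30 + 20*(-2) = 30 - 40 = -10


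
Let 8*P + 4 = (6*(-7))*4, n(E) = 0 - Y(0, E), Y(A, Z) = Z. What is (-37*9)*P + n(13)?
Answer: 14293/2 ≈ 7146.5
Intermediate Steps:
n(E) = -E (n(E) = 0 - E = -E)
P = -43/2 (P = -½ + ((6*(-7))*4)/8 = -½ + (-42*4)/8 = -½ + (⅛)*(-168) = -½ - 21 = -43/2 ≈ -21.500)
(-37*9)*P + n(13) = -37*9*(-43/2) - 1*13 = -333*(-43/2) - 13 = 14319/2 - 13 = 14293/2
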